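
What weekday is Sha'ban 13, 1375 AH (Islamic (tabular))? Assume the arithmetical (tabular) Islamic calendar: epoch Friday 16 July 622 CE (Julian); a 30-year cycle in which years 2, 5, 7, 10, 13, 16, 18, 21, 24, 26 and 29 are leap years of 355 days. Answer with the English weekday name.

Monday

This is JDN 2435559 (26 March 1956 Gregorian).
Since JDN mod 7 = 0 (0 = Monday), the day is Monday.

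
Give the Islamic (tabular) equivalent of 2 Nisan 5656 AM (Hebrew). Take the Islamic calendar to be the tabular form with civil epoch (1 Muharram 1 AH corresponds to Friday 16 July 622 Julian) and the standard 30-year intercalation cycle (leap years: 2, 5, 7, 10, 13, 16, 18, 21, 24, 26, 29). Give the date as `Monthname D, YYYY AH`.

Shawwal 1, 1313 AH

The source date corresponds to 16 March 1896 in the Gregorian calendar (JDN 2413635).
That day falls on 1 Shawwal 1313 AH in the tabular Islamic calendar.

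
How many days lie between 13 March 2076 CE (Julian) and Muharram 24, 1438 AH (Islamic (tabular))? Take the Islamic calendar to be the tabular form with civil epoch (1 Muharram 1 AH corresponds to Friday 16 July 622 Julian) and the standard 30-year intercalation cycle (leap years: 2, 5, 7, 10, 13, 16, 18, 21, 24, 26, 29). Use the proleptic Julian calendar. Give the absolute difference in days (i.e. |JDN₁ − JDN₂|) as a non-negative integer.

21701

First date → JDN 2479389; second date → JDN 2457688.
The interval is |2479389 − 2457688| = 21701 days.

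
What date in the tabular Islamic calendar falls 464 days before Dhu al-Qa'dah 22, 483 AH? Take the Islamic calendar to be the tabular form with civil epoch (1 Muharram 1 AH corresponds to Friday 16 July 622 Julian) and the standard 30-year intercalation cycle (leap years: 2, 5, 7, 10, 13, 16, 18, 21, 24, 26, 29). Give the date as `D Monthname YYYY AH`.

1 Sha'ban 482 AH

Counting 464 days back from JDN 2119561 reaches JDN 2119097, which is 1 Sha'ban 482 AH.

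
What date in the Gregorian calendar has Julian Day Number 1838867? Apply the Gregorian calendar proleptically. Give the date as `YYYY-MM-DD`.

Counting from JDN 2299161 = 15 Oct 1582 gives an offset of -460294 days.

0322-07-19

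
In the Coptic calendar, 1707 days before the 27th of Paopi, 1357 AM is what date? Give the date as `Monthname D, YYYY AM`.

JDN of the 27th of Paopi, 1357 AM = 2320365.
2320365 − 1707 = 2318658.
JDN 2318658 in the Coptic calendar is Meshir 26, 1352 AM.

Meshir 26, 1352 AM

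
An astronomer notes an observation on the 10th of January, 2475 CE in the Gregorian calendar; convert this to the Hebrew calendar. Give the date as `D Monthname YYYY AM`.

3 Shevat 6235 AM

Julian Day Number of the source date = 2625045.
Converting JDN 2625045 to the Hebrew calendar gives 3 Shevat 6235 AM.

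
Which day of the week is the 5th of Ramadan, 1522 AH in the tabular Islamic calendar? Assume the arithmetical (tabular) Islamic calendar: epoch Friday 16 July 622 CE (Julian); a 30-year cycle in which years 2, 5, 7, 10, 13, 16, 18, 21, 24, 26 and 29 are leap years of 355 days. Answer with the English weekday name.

In the Gregorian calendar this is 29 November 2098 (JDN 2487672).
2487672 ≡ 5 (mod 7); counting from Monday = 0 gives Saturday.

Saturday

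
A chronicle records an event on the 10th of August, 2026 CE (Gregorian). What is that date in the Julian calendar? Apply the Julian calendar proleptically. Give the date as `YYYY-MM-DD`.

2026-07-28

For dates in this range the Gregorian date is 13 days ahead of the Julian.
10 August 2026 Gregorian − 13 days → 28 July 2026 Julian.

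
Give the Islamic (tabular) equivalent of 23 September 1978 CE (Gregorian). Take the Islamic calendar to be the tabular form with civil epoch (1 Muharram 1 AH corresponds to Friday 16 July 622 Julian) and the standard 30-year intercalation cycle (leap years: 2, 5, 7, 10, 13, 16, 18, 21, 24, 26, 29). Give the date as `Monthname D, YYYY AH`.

Shawwal 20, 1398 AH

Both dates share Julian Day Number 2443775; in the tabular Islamic calendar that is 20 Shawwal 1398 AH.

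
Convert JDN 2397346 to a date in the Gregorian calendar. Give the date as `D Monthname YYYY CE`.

JDN 2451545 is 1 Jan 2000; 2397346 is −54199 days from there.

11 August 1851 CE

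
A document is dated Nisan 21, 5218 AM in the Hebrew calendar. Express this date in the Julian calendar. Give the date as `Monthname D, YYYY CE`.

April 5, 1458 CE

The source date corresponds to 14 April 1458 in the proleptic Gregorian calendar (JDN 2253687).
That day falls on 5 April 1458 CE in the Julian calendar.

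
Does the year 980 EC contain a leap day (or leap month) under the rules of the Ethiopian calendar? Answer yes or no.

980 mod 4 = 0; in the Ethiopian calendar a year is leap when year mod 4 = 3, so it is a common year.

no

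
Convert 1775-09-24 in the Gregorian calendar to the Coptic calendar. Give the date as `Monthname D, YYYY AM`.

Thout 15, 1492 AM

Julian Day Number of the source date = 2369632.
Converting JDN 2369632 to the Coptic calendar gives 15 Thout 1492 AM.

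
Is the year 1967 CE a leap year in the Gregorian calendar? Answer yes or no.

no

1967 is not divisible by 4, so it is a common year.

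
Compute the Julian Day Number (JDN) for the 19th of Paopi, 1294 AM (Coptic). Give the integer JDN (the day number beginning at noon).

Equivalently 26 October 1577 (proleptic Gregorian).
JDN 2451545 is 1 January 2000 CE (Gregorian); the target day is −154199 days from there, so JDN = 2297346.

2297346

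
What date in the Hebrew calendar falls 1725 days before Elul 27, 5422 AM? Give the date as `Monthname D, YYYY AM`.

Tevet 15, 5418 AM

The starting date is JDN 2328347; 2328347 − 1725 = 2326622.
JDN 2326622 corresponds to Tevet 15, 5418 AM.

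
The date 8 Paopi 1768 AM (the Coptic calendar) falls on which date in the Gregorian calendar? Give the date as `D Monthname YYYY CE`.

Julian Day Number of the source date = 2470464.
Converting JDN 2470464 to the Gregorian calendar gives 19 October 2051 CE.

19 October 2051 CE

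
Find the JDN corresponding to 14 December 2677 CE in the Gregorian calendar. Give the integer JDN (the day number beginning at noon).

JDN 2451545 is 1 January 2000 CE (Gregorian); the target day is +247617 days from there, so JDN = 2699162.

2699162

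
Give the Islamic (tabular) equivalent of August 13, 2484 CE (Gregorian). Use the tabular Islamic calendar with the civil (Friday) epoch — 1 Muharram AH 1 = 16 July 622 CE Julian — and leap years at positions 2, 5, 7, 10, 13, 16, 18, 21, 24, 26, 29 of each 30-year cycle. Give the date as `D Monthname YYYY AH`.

Julian Day Number of the source date = 2628548.
Converting JDN 2628548 to the tabular Islamic calendar gives 20 Rabi' al-Awwal 1920 AH.

20 Rabi' al-Awwal 1920 AH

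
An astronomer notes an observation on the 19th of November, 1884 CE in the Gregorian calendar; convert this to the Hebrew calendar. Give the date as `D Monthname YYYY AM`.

1 Kislev 5645 AM

Both dates share Julian Day Number 2409500; in the Hebrew calendar that is 1 Kislev 5645 AM.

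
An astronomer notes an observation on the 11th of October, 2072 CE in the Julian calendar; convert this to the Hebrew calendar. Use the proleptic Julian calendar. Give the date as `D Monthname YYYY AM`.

The source date corresponds to 24 October 2072 in the Gregorian calendar (JDN 2478140).
That day falls on 12 Cheshvan 5833 AM in the Hebrew calendar.

12 Cheshvan 5833 AM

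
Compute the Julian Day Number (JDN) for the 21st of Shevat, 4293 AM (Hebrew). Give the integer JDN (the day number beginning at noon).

Equivalently 3 February 533 (proleptic Gregorian).
JDN 2299161 is 15 October 1582 CE (Gregorian); the target day is −383393 days from there, so JDN = 1915768.

1915768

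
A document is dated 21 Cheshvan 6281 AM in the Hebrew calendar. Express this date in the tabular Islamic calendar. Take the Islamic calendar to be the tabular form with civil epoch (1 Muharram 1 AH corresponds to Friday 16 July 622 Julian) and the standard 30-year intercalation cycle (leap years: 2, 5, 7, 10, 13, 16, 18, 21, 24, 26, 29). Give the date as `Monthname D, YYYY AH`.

Julian Day Number of the source date = 2641778.
Converting JDN 2641778 to the tabular Islamic calendar gives 21 Rajab 1957 AH.

Rajab 21, 1957 AH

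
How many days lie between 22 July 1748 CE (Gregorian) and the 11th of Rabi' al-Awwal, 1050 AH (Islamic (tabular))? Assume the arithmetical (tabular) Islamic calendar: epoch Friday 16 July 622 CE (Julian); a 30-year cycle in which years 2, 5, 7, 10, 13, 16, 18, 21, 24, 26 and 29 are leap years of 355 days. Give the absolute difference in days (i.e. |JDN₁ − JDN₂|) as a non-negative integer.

39467

First date → JDN 2359707; second date → JDN 2320240.
The interval is |2359707 − 2320240| = 39467 days.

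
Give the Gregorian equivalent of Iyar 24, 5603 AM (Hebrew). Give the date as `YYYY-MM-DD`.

Julian Day Number of the source date = 2394345.
Converting JDN 2394345 to the Gregorian calendar gives 24 May 1843 CE.

1843-05-24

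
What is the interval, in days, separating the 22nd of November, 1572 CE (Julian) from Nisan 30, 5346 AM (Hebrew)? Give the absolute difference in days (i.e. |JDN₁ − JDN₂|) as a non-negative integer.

JDN of the first date = 2295557.
JDN of the second date = 2300442.
|2300442 − 2295557| = 4885.

4885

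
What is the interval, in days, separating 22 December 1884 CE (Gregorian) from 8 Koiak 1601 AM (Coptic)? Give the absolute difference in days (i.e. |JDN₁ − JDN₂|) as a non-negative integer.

First date → JDN 2409533; second date → JDN 2409527.
The interval is |2409533 − 2409527| = 6 days.

6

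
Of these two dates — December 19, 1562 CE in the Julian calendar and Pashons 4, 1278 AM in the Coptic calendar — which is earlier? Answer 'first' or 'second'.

second

First date → JDN 2291931; second date → JDN 2291697.
JDN 2291697 < JDN 2291931, so the second date is earlier.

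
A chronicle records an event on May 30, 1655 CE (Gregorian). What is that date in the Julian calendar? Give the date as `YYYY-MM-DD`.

1655-05-20

For dates in this range the Gregorian date is 10 days ahead of the Julian.
30 May 1655 Gregorian − 10 days → 20 May 1655 Julian.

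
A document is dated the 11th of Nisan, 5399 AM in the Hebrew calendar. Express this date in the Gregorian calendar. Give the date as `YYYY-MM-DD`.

1639-04-15

Julian Day Number of the source date = 2319797.
Converting JDN 2319797 to the Gregorian calendar gives 15 April 1639 CE.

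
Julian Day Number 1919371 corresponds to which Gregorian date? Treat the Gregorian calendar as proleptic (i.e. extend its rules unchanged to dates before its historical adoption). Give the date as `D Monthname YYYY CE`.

16 December 542 CE

JDN 2451545 is 1 Jan 2000; 1919371 is −532174 days from there.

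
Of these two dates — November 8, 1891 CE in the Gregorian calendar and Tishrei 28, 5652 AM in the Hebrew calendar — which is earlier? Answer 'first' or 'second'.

The two dates have Julian Day Numbers 2412045 and 2412036 respectively.
Since 2412036 < 2412045, the second date comes first.

second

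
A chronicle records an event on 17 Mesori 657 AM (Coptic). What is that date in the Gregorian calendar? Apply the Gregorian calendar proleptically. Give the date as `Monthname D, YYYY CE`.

Both dates share Julian Day Number 2064980; in the Gregorian calendar that is 15 August 941 CE.

August 15, 941 CE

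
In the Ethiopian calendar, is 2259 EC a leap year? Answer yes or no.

2259 mod 4 = 3; in the Ethiopian calendar a year is leap when year mod 4 = 3, so it is a leap year.

yes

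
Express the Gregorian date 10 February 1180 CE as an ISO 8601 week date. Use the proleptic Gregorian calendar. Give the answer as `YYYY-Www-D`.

1180-W06-7

The weekday is Sunday (ISO weekday 7).
That Sunday belongs to ISO week 6 of ISO year 1180.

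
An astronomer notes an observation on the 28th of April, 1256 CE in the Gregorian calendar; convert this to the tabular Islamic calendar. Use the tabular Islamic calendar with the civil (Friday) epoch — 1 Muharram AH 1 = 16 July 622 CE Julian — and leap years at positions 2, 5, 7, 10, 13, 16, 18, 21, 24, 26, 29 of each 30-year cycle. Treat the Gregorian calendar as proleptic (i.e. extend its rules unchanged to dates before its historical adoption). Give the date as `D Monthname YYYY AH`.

Julian Day Number of the source date = 2179923.
Converting JDN 2179923 to the tabular Islamic calendar gives 24 Rabi' al-Awwal 654 AH.

24 Rabi' al-Awwal 654 AH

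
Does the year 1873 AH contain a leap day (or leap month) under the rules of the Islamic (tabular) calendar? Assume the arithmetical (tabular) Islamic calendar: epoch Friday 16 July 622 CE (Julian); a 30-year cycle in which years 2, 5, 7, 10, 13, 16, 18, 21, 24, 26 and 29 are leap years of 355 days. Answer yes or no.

Year 1873 AH is year 13 of its 30-year cycle; leap positions are 2, 5, 7, 10, 13, 16, 18, 21, 24, 26, 29, so it is a leap year (355 days).

yes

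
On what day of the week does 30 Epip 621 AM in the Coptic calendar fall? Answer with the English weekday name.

Wednesday

In the proleptic Gregorian calendar this is 29 July 905 (JDN 2051814).
JDN 2051814 mod 7 = 2, and JDN 0 was a Monday, so this is a Wednesday.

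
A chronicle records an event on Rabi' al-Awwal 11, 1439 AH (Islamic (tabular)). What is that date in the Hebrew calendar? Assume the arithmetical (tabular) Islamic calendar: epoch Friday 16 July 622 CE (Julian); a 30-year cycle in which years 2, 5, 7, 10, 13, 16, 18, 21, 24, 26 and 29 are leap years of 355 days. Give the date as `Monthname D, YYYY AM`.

Kislev 12, 5778 AM

Julian Day Number of the source date = 2458088.
Converting JDN 2458088 to the Hebrew calendar gives 12 Kislev 5778 AM.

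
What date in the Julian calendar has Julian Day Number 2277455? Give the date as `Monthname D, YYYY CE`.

May 2, 1523 CE

The proleptic Gregorian equivalent of JDN 2277455 is 12 May 1523.
In the Julian calendar that day is May 2, 1523 CE.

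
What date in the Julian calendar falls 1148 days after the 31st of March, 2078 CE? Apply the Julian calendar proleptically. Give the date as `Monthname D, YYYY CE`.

The starting date is JDN 2480137; 2480137 + 1148 = 2481285.
JDN 2481285 corresponds to May 22, 2081 CE.

May 22, 2081 CE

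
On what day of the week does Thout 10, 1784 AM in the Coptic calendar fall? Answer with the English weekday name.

Wednesday

In the Gregorian calendar this is 21 September 2067 (JDN 2476280).
JDN 2476280 mod 7 = 2, and JDN 0 was a Monday, so this is a Wednesday.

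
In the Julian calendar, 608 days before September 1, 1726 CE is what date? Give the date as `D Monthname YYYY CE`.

1 January 1725 CE

Counting 608 days back from JDN 2351723 reaches JDN 2351115, which is 1 January 1725 CE.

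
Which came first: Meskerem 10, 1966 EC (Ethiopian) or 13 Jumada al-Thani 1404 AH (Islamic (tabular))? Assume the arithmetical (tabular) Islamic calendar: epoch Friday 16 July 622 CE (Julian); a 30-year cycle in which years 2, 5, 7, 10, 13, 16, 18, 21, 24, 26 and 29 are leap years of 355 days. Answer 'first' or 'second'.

The two dates have Julian Day Numbers 2441946 and 2445776 respectively.
Since 2441946 < 2445776, the first date comes first.

first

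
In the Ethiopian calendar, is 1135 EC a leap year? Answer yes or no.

1135 mod 4 = 3; in the Ethiopian calendar a year is leap when year mod 4 = 3, so it is a leap year.

yes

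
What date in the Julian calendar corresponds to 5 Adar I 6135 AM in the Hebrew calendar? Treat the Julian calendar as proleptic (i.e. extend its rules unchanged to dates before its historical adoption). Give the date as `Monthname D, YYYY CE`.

The source date corresponds to 7 February 2375 in the Gregorian calendar (JDN 2588548).
That day falls on 22 January 2375 CE in the Julian calendar.

January 22, 2375 CE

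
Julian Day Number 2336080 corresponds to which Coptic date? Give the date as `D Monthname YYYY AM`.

JDN 2336080 is 13 November 1683 in the Gregorian calendar.
In the Coptic calendar that day is 6 Hathor 1400 AM.

6 Hathor 1400 AM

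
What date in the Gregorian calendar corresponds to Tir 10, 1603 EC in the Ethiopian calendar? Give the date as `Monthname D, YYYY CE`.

January 15, 1611 CE

Both dates share Julian Day Number 2309480; in the Gregorian calendar that is 15 January 1611 CE.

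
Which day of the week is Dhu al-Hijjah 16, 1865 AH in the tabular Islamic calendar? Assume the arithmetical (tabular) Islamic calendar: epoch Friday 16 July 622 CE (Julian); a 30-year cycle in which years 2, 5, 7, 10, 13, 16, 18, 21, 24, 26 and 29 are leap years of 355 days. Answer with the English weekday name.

This is JDN 2609319 (21 December 2431 Gregorian).
JDN 2609319 mod 7 = 6, and JDN 0 was a Monday, so this is a Sunday.

Sunday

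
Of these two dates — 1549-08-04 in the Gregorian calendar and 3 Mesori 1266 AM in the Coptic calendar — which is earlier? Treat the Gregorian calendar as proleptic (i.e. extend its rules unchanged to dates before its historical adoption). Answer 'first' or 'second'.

first

First date → JDN 2287036; second date → JDN 2287403.
JDN 2287036 < JDN 2287403, so the first date is earlier.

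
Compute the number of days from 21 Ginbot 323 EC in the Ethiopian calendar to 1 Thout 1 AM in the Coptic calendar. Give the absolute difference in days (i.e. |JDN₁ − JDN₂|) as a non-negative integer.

JDN of the first date = 1842091.
JDN of the second date = 1825030.
|1825030 − 1842091| = 17061.

17061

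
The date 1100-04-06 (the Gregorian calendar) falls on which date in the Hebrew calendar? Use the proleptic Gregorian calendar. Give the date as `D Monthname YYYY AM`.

Both dates share Julian Day Number 2122922; in the Hebrew calendar that is 18 Nisan 4860 AM.

18 Nisan 4860 AM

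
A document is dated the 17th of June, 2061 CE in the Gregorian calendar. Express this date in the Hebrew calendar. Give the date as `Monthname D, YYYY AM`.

Sivan 29, 5821 AM

Julian Day Number of the source date = 2473993.
Converting JDN 2473993 to the Hebrew calendar gives 29 Sivan 5821 AM.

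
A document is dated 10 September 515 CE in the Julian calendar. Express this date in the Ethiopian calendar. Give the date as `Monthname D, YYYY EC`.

The source date corresponds to 12 September 515 in the proleptic Gregorian calendar (JDN 1909414).
That day falls on 12 Meskerem 508 EC in the Ethiopian calendar.

Meskerem 12, 508 EC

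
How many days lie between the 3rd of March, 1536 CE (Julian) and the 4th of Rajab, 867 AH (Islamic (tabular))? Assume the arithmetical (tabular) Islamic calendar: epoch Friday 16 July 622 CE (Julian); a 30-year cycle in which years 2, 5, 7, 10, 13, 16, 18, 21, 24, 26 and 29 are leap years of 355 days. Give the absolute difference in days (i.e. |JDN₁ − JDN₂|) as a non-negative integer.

First date → JDN 2282144; second date → JDN 2255502.
The interval is |2282144 − 2255502| = 26642 days.

26642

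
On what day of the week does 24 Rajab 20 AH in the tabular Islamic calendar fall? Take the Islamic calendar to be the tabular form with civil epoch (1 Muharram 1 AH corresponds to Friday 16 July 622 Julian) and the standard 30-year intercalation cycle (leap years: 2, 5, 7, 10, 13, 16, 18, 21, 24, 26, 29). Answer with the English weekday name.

This is JDN 1955373 (12 July 641 Gregorian).
JDN 1955373 mod 7 = 0, and JDN 0 was a Monday, so this is a Monday.

Monday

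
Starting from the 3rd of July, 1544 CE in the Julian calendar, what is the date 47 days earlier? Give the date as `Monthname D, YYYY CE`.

May 17, 1544 CE

Counting 47 days back from JDN 2285188 reaches JDN 2285141, which is May 17, 1544 CE.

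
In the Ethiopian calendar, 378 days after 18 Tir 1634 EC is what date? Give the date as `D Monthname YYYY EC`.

1 Yekatit 1635 EC

The starting date is JDN 2320811; 2320811 + 378 = 2321189.
JDN 2321189 corresponds to 1 Yekatit 1635 EC.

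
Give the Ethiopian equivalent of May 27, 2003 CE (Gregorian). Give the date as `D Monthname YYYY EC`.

19 Ginbot 1995 EC

Julian Day Number of the source date = 2452787.
Converting JDN 2452787 to the Ethiopian calendar gives 19 Ginbot 1995 EC.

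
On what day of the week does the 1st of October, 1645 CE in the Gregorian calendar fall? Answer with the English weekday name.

Sunday

2322158 ≡ 6 (mod 7); counting from Monday = 0 gives Sunday.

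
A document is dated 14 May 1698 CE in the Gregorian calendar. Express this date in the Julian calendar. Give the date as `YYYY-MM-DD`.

1698-05-04

At this point the Julian calendar is 10 days behind the Gregorian.
14 May 1698 Gregorian − 10 days → 4 May 1698 Julian.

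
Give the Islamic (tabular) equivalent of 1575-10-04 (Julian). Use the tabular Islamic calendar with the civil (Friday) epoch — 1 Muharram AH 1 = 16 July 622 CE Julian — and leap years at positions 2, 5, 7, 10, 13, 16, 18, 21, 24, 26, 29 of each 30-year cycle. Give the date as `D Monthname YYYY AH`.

28 Jumada al-Thani 983 AH

Both dates share Julian Day Number 2296603; in the tabular Islamic calendar that is 28 Jumada al-Thani 983 AH.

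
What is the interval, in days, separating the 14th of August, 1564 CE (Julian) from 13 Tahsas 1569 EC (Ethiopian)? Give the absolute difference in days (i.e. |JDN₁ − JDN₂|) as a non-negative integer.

4500

JDN of the first date = 2292535.
JDN of the second date = 2297035.
|2297035 − 2292535| = 4500.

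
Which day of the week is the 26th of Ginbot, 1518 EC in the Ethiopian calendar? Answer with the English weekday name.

Monday

This is JDN 2278570 (31 May 1526 Gregorian).
JDN 2278570 mod 7 = 0, and JDN 0 was a Monday, so this is a Monday.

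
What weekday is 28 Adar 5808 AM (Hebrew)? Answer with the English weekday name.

Friday

In the Gregorian calendar this is 13 March 2048 (JDN 2469149).
Since JDN mod 7 = 4 (0 = Monday), the day is Friday.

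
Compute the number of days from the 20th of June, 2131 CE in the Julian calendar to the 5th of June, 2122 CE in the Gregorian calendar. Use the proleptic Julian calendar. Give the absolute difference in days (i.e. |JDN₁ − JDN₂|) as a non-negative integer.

First date → JDN 2499576; second date → JDN 2496260.
The interval is |2499576 − 2496260| = 3316 days.

3316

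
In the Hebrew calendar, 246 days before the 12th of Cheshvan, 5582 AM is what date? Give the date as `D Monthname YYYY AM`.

2 Adar II 5581 AM

JDN of the 12th of Cheshvan, 5582 AM = 2386477.
2386477 − 246 = 2386231.
JDN 2386231 in the Hebrew calendar is 2 Adar II 5581 AM.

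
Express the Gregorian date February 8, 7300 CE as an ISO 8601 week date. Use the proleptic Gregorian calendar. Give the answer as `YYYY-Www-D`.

The weekday is Monday (ISO weekday 1).
That Monday belongs to ISO week 6 of ISO year 7300.

7300-W06-1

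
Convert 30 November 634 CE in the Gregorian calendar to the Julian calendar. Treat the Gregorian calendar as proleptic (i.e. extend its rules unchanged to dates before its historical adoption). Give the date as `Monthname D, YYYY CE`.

November 27, 634 CE

At this point the Julian calendar is 3 days behind the Gregorian.
30 November 634 Gregorian − 3 days → 27 November 634 Julian.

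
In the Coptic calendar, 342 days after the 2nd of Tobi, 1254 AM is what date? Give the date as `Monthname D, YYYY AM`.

JDN of the 2nd of Tobi, 1254 AM = 2282809.
2282809 + 342 = 2283151.
JDN 2283151 in the Coptic calendar is Koiak 9, 1255 AM.

Koiak 9, 1255 AM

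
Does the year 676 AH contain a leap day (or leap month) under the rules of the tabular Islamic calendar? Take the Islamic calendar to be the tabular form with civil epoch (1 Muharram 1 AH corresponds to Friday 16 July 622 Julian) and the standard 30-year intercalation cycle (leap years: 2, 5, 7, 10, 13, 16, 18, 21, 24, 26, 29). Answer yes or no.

yes

Year 676 AH is year 16 of its 30-year cycle; leap positions are 2, 5, 7, 10, 13, 16, 18, 21, 24, 26, 29, so it is a leap year (355 days).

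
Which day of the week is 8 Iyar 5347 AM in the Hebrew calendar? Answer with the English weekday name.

Saturday

In the Gregorian calendar this is 16 May 1587 (JDN 2300835).
Since JDN mod 7 = 5 (0 = Monday), the day is Saturday.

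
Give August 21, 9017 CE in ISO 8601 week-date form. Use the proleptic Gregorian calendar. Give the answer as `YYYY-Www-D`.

9017-W34-4

The weekday is Thursday (ISO weekday 4).
That Thursday belongs to ISO week 34 of ISO year 9017.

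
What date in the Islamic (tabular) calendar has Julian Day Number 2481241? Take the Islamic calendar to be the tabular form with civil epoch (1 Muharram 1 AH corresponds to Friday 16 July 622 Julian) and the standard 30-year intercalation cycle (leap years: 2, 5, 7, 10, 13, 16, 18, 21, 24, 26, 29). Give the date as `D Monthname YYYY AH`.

JDN 2481241 is 21 April 2081 in the Gregorian calendar.
In the tabular Islamic calendar that day is 12 Rajab 1504 AH.

12 Rajab 1504 AH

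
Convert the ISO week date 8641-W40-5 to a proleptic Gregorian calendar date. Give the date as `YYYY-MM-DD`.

ISO week 1 of 8641 is the week containing the first Thursday of 8641.
Week 40, day 5 (Friday) lands on 8641-10-08.

8641-10-08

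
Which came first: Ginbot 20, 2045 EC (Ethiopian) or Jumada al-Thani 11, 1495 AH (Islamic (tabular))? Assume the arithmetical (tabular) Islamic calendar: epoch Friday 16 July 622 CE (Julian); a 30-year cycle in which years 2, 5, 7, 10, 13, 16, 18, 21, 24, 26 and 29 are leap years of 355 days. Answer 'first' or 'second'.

Converting both to JDN: 2471051 vs 2478022; the smaller is the first.

first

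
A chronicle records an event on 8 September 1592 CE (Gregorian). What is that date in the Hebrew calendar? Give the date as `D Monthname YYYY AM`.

2 Tishrei 5353 AM

Julian Day Number of the source date = 2302777.
Converting JDN 2302777 to the Hebrew calendar gives 2 Tishrei 5353 AM.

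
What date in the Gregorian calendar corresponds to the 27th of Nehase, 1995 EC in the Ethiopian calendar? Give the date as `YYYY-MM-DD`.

Both dates share Julian Day Number 2452885; in the Gregorian calendar that is 2 September 2003 CE.

2003-09-02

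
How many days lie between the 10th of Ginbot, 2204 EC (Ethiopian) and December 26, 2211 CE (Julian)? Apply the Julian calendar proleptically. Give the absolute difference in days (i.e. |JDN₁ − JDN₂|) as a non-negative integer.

131

First date → JDN 2529116; second date → JDN 2528985.
The interval is |2529116 − 2528985| = 131 days.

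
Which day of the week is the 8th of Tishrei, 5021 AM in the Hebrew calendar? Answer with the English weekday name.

Tuesday

Equivalently 21 September 1260 Gregorian, JDN 2181530.
JDN 2181530 mod 7 = 1, and JDN 0 was a Monday, so this is a Tuesday.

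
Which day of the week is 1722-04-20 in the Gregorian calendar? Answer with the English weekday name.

Monday

2350117 ≡ 0 (mod 7); counting from Monday = 0 gives Monday.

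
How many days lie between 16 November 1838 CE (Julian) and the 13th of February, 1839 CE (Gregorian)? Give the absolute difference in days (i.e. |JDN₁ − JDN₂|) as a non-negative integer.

First date → JDN 2392707; second date → JDN 2392784.
The interval is |2392707 − 2392784| = 77 days.

77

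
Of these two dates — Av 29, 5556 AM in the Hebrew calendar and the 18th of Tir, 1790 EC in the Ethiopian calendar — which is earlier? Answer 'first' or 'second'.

first

The two dates have Julian Day Numbers 2377281 and 2377790 respectively.
Since 2377281 < 2377790, the first date comes first.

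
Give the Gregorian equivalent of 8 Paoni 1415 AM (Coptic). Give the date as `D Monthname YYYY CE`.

12 June 1699 CE

Julian Day Number of the source date = 2341770.
Converting JDN 2341770 to the Gregorian calendar gives 12 June 1699 CE.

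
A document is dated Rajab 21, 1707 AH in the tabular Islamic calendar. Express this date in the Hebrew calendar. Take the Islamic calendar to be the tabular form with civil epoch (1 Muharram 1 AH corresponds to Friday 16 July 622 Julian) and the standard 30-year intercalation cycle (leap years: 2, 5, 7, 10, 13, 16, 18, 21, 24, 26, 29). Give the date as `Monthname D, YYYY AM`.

Nisan 21, 6038 AM

Julian Day Number of the source date = 2553187.
Converting JDN 2553187 to the Hebrew calendar gives 21 Nisan 6038 AM.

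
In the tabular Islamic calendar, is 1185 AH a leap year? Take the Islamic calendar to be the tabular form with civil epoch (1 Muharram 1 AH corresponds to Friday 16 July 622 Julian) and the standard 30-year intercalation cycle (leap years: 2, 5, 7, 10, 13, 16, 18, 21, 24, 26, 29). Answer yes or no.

Year 1185 AH is year 15 of its 30-year cycle; leap positions are 2, 5, 7, 10, 13, 16, 18, 21, 24, 26, 29, so it is a common year (354 days).

no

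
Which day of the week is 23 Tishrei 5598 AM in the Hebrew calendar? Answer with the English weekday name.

Sunday

Equivalently 22 October 1837 Gregorian, JDN 2392305.
Since JDN mod 7 = 6 (0 = Monday), the day is Sunday.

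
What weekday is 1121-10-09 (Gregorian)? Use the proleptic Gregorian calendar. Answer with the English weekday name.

Sunday

Since JDN mod 7 = 6 (0 = Monday), the day is Sunday.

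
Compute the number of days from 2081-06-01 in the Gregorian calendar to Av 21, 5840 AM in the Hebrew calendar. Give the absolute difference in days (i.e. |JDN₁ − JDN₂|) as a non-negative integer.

299

First date → JDN 2481282; second date → JDN 2480983.
The interval is |2481282 − 2480983| = 299 days.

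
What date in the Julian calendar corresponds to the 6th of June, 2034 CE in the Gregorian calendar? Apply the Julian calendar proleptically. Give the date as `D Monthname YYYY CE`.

At this point the Julian calendar is 13 days behind the Gregorian.
6 June 2034 Gregorian − 13 days → 24 May 2034 Julian.

24 May 2034 CE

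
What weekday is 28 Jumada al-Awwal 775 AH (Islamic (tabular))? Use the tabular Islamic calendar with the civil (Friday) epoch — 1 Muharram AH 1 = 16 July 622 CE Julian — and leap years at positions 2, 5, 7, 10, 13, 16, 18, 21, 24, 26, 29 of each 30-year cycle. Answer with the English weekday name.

Tuesday

This is JDN 2222865 (23 November 1373 Gregorian).
JDN 2222865 mod 7 = 1, and JDN 0 was a Monday, so this is a Tuesday.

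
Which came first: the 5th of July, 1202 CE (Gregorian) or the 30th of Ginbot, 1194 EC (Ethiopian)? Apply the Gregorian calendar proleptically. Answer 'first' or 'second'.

The two dates have Julian Day Numbers 2160267 and 2160233 respectively.
Since 2160233 < 2160267, the second date comes first.

second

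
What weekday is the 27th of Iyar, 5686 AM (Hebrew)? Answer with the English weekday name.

Tuesday

In the Gregorian calendar this is 11 May 1926 (JDN 2424647).
2424647 ≡ 1 (mod 7); counting from Monday = 0 gives Tuesday.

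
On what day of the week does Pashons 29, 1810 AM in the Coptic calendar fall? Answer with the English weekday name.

Sunday

In the Gregorian calendar this is 6 June 2094 (JDN 2486035).
JDN 2486035 mod 7 = 6, and JDN 0 was a Monday, so this is a Sunday.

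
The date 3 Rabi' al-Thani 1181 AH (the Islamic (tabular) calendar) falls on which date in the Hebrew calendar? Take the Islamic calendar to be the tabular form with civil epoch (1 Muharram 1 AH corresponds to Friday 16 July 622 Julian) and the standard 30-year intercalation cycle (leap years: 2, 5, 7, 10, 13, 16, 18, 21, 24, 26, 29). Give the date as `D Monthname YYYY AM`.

4 Elul 5527 AM

Julian Day Number of the source date = 2366684.
Converting JDN 2366684 to the Hebrew calendar gives 4 Elul 5527 AM.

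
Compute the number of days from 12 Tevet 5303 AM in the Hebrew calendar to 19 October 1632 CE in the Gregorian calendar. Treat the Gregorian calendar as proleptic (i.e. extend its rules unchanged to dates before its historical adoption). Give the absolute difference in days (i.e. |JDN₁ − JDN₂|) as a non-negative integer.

32802

JDN of the first date = 2284626.
JDN of the second date = 2317428.
|2317428 − 2284626| = 32802.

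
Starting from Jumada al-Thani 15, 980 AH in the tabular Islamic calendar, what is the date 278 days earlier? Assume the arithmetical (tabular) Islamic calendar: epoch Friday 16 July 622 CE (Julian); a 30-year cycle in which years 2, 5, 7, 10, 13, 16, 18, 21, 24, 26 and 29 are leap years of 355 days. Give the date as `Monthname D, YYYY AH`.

The starting date is JDN 2295527; 2295527 − 278 = 2295249.
JDN 2295249 corresponds to Ramadan 3, 979 AH.

Ramadan 3, 979 AH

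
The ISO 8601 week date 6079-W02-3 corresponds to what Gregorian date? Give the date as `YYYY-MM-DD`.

6079-01-11

ISO week 1 of 6079 is the week containing the first Thursday of 6079.
Week 2, day 3 (Wednesday) lands on 6079-01-11.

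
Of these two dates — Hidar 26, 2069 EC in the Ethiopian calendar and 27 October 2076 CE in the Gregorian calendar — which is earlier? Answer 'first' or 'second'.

Converting both to JDN: 2479643 vs 2479604; the smaller is the second.

second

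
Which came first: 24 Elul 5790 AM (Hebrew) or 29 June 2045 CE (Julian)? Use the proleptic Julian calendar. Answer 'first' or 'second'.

first

Converting both to JDN: 2462767 vs 2468174; the smaller is the first.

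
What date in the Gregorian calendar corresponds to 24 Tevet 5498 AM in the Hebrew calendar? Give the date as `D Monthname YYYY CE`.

16 January 1738 CE

Julian Day Number of the source date = 2355867.
Converting JDN 2355867 to the Gregorian calendar gives 16 January 1738 CE.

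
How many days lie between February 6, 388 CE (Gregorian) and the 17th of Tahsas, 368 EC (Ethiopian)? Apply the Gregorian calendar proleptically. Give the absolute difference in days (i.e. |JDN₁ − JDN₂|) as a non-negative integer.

First date → JDN 1862810; second date → JDN 1858374.
The interval is |1862810 − 1858374| = 4436 days.

4436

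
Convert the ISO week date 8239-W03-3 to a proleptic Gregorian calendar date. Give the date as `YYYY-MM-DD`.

ISO week 1 of 8239 is the week containing the first Thursday of 8239.
Week 3, day 3 (Wednesday) lands on 8239-01-16.

8239-01-16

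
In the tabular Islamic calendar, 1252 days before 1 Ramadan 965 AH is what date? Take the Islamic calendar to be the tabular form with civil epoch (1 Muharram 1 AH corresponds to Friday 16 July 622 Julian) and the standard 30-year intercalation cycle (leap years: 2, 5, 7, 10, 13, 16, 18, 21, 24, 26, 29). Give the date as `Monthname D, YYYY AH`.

Safar 18, 962 AH

The starting date is JDN 2290285; 2290285 − 1252 = 2289033.
JDN 2289033 corresponds to Safar 18, 962 AH.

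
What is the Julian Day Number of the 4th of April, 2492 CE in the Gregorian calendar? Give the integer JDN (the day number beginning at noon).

2631339

JDN 2299161 is 15 October 1582 CE (Gregorian); the target day is +332178 days from there, so JDN = 2631339.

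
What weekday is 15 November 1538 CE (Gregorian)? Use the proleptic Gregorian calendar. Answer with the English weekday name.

2283121 ≡ 1 (mod 7); counting from Monday = 0 gives Tuesday.

Tuesday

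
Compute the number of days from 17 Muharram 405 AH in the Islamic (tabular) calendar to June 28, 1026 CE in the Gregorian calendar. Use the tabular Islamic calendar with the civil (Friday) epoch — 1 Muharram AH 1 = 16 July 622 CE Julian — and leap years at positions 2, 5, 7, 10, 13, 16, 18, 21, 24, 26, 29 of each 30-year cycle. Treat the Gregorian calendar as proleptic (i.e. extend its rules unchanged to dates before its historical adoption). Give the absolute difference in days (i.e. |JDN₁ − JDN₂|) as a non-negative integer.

4357

JDN of the first date = 2091620.
JDN of the second date = 2095977.
|2095977 − 2091620| = 4357.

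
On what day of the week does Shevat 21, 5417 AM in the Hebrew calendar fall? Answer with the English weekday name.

Sunday

In the Gregorian calendar this is 4 February 1657 (JDN 2326302).
JDN 2326302 mod 7 = 6, and JDN 0 was a Monday, so this is a Sunday.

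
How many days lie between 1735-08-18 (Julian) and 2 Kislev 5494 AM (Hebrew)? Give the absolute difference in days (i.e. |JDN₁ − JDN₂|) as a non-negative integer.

658

First date → JDN 2354996; second date → JDN 2354338.
The interval is |2354996 − 2354338| = 658 days.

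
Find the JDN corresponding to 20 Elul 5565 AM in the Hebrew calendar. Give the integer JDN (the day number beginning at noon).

2380579

Equivalently 14 September 1805 (Gregorian).
JDN 2451545 is 1 January 2000 CE (Gregorian); the target day is −70966 days from there, so JDN = 2380579.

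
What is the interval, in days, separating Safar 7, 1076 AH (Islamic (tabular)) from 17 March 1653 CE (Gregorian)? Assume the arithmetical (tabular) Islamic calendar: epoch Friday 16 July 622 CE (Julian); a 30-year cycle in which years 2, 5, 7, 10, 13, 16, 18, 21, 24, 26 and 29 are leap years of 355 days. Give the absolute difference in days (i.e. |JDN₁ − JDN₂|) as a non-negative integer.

4538

First date → JDN 2329420; second date → JDN 2324882.
The interval is |2329420 − 2324882| = 4538 days.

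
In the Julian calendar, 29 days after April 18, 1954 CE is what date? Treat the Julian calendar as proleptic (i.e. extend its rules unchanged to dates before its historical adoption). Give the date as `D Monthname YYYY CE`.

17 May 1954 CE

Counting 29 days forward from JDN 2434864 reaches JDN 2434893, which is 17 May 1954 CE.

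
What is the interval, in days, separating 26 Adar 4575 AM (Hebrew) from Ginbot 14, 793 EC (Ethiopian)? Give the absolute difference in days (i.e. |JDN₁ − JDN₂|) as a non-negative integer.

5054

JDN of the first date = 2018806.
JDN of the second date = 2013752.
|2013752 − 2018806| = 5054.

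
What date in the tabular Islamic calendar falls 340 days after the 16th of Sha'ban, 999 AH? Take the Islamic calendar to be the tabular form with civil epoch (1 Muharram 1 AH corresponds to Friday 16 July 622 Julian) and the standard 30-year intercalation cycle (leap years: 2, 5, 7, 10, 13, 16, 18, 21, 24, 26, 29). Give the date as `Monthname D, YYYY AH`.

Sha'ban 2, 1000 AH

JDN of the 16th of Sha'ban, 999 AH = 2302320.
2302320 + 340 = 2302660.
JDN 2302660 in the tabular Islamic calendar is Sha'ban 2, 1000 AH.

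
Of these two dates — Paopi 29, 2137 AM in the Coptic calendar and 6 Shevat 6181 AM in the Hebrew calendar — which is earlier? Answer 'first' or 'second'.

first

First date → JDN 2605262; second date → JDN 2605321.
JDN 2605262 < JDN 2605321, so the first date is earlier.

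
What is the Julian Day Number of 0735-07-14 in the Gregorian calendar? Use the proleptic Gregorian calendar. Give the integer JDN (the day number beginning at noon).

1989707

JDN 2299161 is 15 October 1582 CE (Gregorian); the target day is −309454 days from there, so JDN = 1989707.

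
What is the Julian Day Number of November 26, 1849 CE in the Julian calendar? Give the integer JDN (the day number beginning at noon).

2396735

In the Gregorian calendar the same day is 8 December 1849.
JDN 2299161 is 15 October 1582 CE (Gregorian); the target day is +97574 days from there, so JDN = 2396735.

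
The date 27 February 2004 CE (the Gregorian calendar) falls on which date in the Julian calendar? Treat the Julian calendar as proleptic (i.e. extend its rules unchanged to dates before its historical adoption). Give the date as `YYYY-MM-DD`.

The Julian–Gregorian offset here is 13 days (Julian trailing).
27 February 2004 Gregorian − 13 days → 14 February 2004 Julian.

2004-02-14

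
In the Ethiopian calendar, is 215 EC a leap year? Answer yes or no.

215 mod 4 = 3; in the Ethiopian calendar a year is leap when year mod 4 = 3, so it is a leap year.

yes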